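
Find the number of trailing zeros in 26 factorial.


floor(26/5) = 5
floor(26/25) = 1
Total = 6

6 trailing zeros


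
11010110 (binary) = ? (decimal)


11010110 (base 2) = 214 (decimal)
214 (decimal) = 214 (base 10)


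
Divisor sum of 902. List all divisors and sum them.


Divisors of 902: 1, 2, 11, 22, 41, 82, 451, 902
Sum = 1 + 2 + 11 + 22 + 41 + 82 + 451 + 902 = 1512

σ(902) = 1512


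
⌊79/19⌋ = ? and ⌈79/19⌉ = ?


79/19 = 4.1579
floor = 4
ceil = 5

floor = 4, ceil = 5


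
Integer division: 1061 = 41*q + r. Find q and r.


1061 = 41 * 25 + 36
Check: 1025 + 36 = 1061

q = 25, r = 36


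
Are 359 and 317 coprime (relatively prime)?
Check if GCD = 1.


Euclidean algorithm:
359 = 1 * 317 + 42
317 = 7 * 42 + 23
42 = 1 * 23 + 19
23 = 1 * 19 + 4
19 = 4 * 4 + 3
4 = 1 * 3 + 1
3 = 3 * 1 + 0
GCD(359, 317) = 1

Yes, coprime (GCD = 1)


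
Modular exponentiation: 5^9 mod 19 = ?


5^1 mod 19 = 5
5^2 mod 19 = 6
5^3 mod 19 = 11
5^4 mod 19 = 17
5^5 mod 19 = 9
5^6 mod 19 = 7
5^7 mod 19 = 16
5^8 mod 19 = 4
5^9 mod 19 = 1


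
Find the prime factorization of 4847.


4847 / 37 = 131
131 / 131 = 1
4847 = 37 × 131


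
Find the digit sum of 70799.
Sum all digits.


7 + 0 + 7 + 9 + 9 = 32


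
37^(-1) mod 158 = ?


Use the extended Euclidean algorithm on (158, 37); each row r = 158*s + 37*t:
r=158, s=1, t=0
r=37, s=0, t=1
q=4: r=10, s=1, t=-4   [158*(1) + 37*(-4) = 10]
q=3: r=7, s=-3, t=13   [158*(-3) + 37*(13) = 7]
q=1: r=3, s=4, t=-17   [158*(4) + 37*(-17) = 3]
q=2: r=1, s=-11, t=47   [158*(-11) + 37*(47) = 1]
q=3: r=0, s=37, t=-158   [158*(37) + 37*(-158) = 0]
GCD = 1 with t = 47, so 37*(47) ≡ 1 (mod 158)
Inverse = 47 mod 158 = 47
Check: 37 * 47 = 1739 ≡ 1 (mod 158)

37^(-1) ≡ 47 (mod 158)


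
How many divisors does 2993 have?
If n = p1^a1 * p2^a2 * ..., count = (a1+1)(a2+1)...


2993 = 41^1 × 73^1
d(2993) = (1+1) × (1+1) = 4

4 divisors


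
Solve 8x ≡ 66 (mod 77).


GCD(8, 77) = 1, unique solution
a^(-1) mod 77 = 29
x = 29 * 66 mod 77 = 66

x ≡ 66 (mod 77)


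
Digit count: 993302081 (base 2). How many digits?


993302081 in base 2 = 111011001101001001011001000001
Number of digits = 30

30 digits (base 2)


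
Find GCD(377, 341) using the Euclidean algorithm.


377 = 1 * 341 + 36
341 = 9 * 36 + 17
36 = 2 * 17 + 2
17 = 8 * 2 + 1
2 = 2 * 1 + 0
GCD = 1


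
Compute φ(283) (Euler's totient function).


283 = 283
Prime factors: 283
φ(283) = 283 × (1-1/283)
= 283 × 282/283 = 282

φ(283) = 282


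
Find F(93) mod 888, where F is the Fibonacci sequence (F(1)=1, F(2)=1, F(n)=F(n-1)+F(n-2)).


F(k) mod 888 for k=1..93:
1, 1, 2, 3, 5, 8, 13, 21, 34, 55, 89, 144, 233, 377, 610, 99, 709, 808, 629, 549, 290, 839, 241, 192, 433, 625, 170, 795, 77, 872, 61, 45, 106, 151, 257, 408, 665, 185, 850, 147, 109, 256, 365, 621, 98, 719, 817, 648, 577, 337, 26, 363, 389, 752, 253, 117, 370, 487, 857, 456, 425, 881, 418, 411, 829, 352, 293, 645, 50, 695, 745, 552, 409, 73, 482, 555, 149, 704, 853, 669, 634, 415, 161, 576, 737, 425, 274, 699, 85, 784, 869, 765, 746
F(93) mod 888 = 746


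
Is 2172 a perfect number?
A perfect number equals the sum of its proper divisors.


Proper divisors of 2172: 1, 2, 3, 4, 6, 12, 181, 362, 543, 724, 1086
Sum = 1 + 2 + 3 + 4 + 6 + 12 + 181 + 362 + 543 + 724 + 1086 = 2924

No, 2172 is not perfect (2924 ≠ 2172)


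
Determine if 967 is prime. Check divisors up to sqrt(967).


Check divisors up to sqrt(967) = 31.0966
No divisors found.
967 is prime.

Yes, 967 is prime


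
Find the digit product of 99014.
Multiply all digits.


9 × 9 × 0 × 1 × 4 = 0


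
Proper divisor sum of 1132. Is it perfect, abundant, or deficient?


Proper divisors: 1, 2, 4, 283, 566
Sum = 1 + 2 + 4 + 283 + 566 = 856
856 < 1132 → deficient

s(1132) = 856 (deficient)


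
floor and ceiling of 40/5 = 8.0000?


40/5 = 8.0000
floor = 8
ceil = 8

floor = 8, ceil = 8


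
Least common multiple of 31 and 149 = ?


GCD(31, 149) = 1
LCM = 31*149/1 = 4619/1 = 4619

LCM = 4619


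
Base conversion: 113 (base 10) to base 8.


113 (base 10) = 113 (decimal)
113 (decimal) = 161 (base 8)


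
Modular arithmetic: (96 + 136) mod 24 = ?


96 + 136 = 232
232 mod 24 = 16


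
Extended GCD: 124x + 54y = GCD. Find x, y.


Tabular extended Euclidean (each row: r = 124*s + 54*t):
r=124, s=1, t=0
r=54, s=0, t=1
q=2: r=16, s=1, t=-2   [124*(1) + 54*(-2) = 16]
q=3: r=6, s=-3, t=7   [124*(-3) + 54*(7) = 6]
q=2: r=4, s=7, t=-16   [124*(7) + 54*(-16) = 4]
q=1: r=2, s=-10, t=23   [124*(-10) + 54*(23) = 2]
q=2: r=0, s=27, t=-62   [124*(27) + 54*(-62) = 0]
GCD = 2; from the row with r=2: x=-10, y=23
Check: 124*(-10) + 54*(23) = -1240 + 1242 = 2

GCD = 2, x = -10, y = 23


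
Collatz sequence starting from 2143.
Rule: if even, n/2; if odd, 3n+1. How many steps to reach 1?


2143 → 6430 → 3215 → 9646 → 4823 → 14470 → 7235 → 21706 → 10853 → 32560 → 16280 → 8140 → 4070 → 2035 → 6106 → 3053 → 9160 → 4580 → 2290 → 1145 → 3436 → 1718 → 859 → 2578 → 1289 → 3868 → 1934 → 967 → 2902 → 1451 → 4354 → 2177 → 6532 → 3266 → 1633 → 4900 → 2450 → 1225 → 3676 → 1838 → 919 → 2758 → 1379 → 4138 → 2069 → 6208 → 3104 → 1552 → 776 → 388 → 194 → 97 → 292 → 146 → 73 → 220 → 110 → 55 → 166 → 83 → 250 → 125 → 376 → 188 → 94 → 47 → 142 → 71 → 214 → 107 → 322 → 161 → 484 → 242 → 121 → 364 → 182 → 91 → 274 → 137 → 412 → 206 → 103 → 310 → 155 → 466 → 233 → 700 → 350 → 175 → 526 → 263 → 790 → 395 → 1186 → 593 → 1780 → 890 → 445 → 1336 → 668 → 334 → 167 → 502 → 251 → 754 → 377 → 1132 → 566 → 283 → 850 → 425 → 1276 → 638 → 319 → 958 → 479 → 1438 → 719 → 2158 → 1079 → 3238 → 1619 → 4858 → 2429 → 7288 → 3644 → 1822 → 911 → 2734 → 1367 → 4102 → 2051 → 6154 → 3077 → 9232 → 4616 → 2308 → 1154 → 577 → 1732 → 866 → 433 → 1300 → 650 → 325 → 976 → 488 → 244 → 122 → 61 → 184 → 92 → 46 → 23 → 70 → 35 → 106 → 53 → 160 → 80 → 40 → 20 → 10 → 5 → 16 → 8 → 4 → 2 → 1
Total steps = 169

169 steps


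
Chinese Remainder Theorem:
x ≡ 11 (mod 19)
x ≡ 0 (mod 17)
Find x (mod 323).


M = 19*17 = 323
M1 = M/19 = 17, M2 = M/17 = 19
M1^(-1) mod 19 = 9, M2^(-1) mod 17 = 9
x = 11*17*9 + 0*19*9 = 1683
1683 mod 323 = 68
Check: 68 mod 19 = 11 ✓, 68 mod 17 = 0 ✓

x ≡ 68 (mod 323)


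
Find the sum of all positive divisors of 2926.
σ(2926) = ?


Divisors of 2926: 1, 2, 7, 11, 14, 19, 22, 38, 77, 133, 154, 209, 266, 418, 1463, 2926
Sum = 1 + 2 + 7 + 11 + 14 + 19 + 22 + 38 + 77 + 133 + 154 + 209 + 266 + 418 + 1463 + 2926 = 5760

σ(2926) = 5760


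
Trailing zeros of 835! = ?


floor(835/5) = 167
floor(835/25) = 33
floor(835/125) = 6
floor(835/625) = 1
Total = 207

207 trailing zeros


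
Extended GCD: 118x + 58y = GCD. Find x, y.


Tabular extended Euclidean (each row: r = 118*s + 58*t):
r=118, s=1, t=0
r=58, s=0, t=1
q=2: r=2, s=1, t=-2   [118*(1) + 58*(-2) = 2]
q=29: r=0, s=-29, t=59   [118*(-29) + 58*(59) = 0]
GCD = 2; from the row with r=2: x=1, y=-2
Check: 118*(1) + 58*(-2) = 118 - 116 = 2

GCD = 2, x = 1, y = -2


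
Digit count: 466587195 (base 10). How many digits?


466587195 has 9 digits in base 10
floor(log10(466587195)) + 1 = floor(8.6689) + 1 = 9

9 digits (base 10)


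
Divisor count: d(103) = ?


103 = 103^1
d(103) = (1+1) = 2

2 divisors


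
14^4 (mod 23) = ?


14^1 mod 23 = 14
14^2 mod 23 = 12
14^3 mod 23 = 7
14^4 mod 23 = 6


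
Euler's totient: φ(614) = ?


614 = 2 × 307
Prime factors: 2, 307
φ(614) = 614 × (1-1/2) × (1-1/307)
= 614 × 1/2 × 306/307 = 306

φ(614) = 306


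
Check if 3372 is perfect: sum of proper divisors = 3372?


Proper divisors of 3372: 1, 2, 3, 4, 6, 12, 281, 562, 843, 1124, 1686
Sum = 1 + 2 + 3 + 4 + 6 + 12 + 281 + 562 + 843 + 1124 + 1686 = 4524

No, 3372 is not perfect (4524 ≠ 3372)


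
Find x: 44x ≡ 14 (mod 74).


GCD(44, 74) = 2 divides 14
Divide: 22x ≡ 7 (mod 37)
x ≡ 2 (mod 37)


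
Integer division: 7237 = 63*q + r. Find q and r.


7237 = 63 * 114 + 55
Check: 7182 + 55 = 7237

q = 114, r = 55


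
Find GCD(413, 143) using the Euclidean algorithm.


413 = 2 * 143 + 127
143 = 1 * 127 + 16
127 = 7 * 16 + 15
16 = 1 * 15 + 1
15 = 15 * 1 + 0
GCD = 1


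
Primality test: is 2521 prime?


Check divisors up to sqrt(2521) = 50.2096
No divisors found.
2521 is prime.

Yes, 2521 is prime


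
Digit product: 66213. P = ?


6 × 6 × 2 × 1 × 3 = 216


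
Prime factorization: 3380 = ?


3380 / 2 = 1690
1690 / 2 = 845
845 / 5 = 169
169 / 13 = 13
13 / 13 = 1
3380 = 2^2 × 5 × 13^2


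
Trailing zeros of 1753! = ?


floor(1753/5) = 350
floor(1753/25) = 70
floor(1753/125) = 14
floor(1753/625) = 2
Total = 436

436 trailing zeros


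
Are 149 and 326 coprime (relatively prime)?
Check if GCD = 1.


Euclidean algorithm:
326 = 2 * 149 + 28
149 = 5 * 28 + 9
28 = 3 * 9 + 1
9 = 9 * 1 + 0
GCD(149, 326) = 1

Yes, coprime (GCD = 1)


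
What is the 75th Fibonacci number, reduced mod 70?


F(k) mod 70 for k=1..75:
1, 1, 2, 3, 5, 8, 13, 21, 34, 55, 19, 4, 23, 27, 50, 7, 57, 64, 51, 45, 26, 1, 27, 28, 55, 13, 68, 11, 9, 20, 29, 49, 8, 57, 65, 52, 47, 29, 6, 35, 41, 6, 47, 53, 30, 13, 43, 56, 29, 15, 44, 59, 33, 22, 55, 7, 62, 69, 61, 60, 51, 41, 22, 63, 15, 8, 23, 31, 54, 15, 69, 14, 13, 27, 40
F(75) mod 70 = 40


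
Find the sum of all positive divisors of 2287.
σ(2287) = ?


Divisors of 2287: 1, 2287
Sum = 1 + 2287 = 2288

σ(2287) = 2288


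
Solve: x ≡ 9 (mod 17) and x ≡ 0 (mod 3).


M = 17*3 = 51
M1 = M/17 = 3, M2 = M/3 = 17
M1^(-1) mod 17 = 6, M2^(-1) mod 3 = 2
x = 9*3*6 + 0*17*2 = 162
162 mod 51 = 9
Check: 9 mod 17 = 9 ✓, 9 mod 3 = 0 ✓

x ≡ 9 (mod 51)


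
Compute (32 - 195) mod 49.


32 - 195 = -163
-163 mod 49 = 33


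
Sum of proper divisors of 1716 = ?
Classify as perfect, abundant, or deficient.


Proper divisors: 1, 2, 3, 4, 6, 11, 12, 13, 22, 26, 33, 39, 44, 52, 66, 78, 132, 143, 156, 286, 429, 572, 858
Sum = 1 + 2 + 3 + 4 + 6 + 11 + 12 + 13 + 22 + 26 + 33 + 39 + 44 + 52 + 66 + 78 + 132 + 143 + 156 + 286 + 429 + 572 + 858 = 2988
2988 > 1716 → abundant

s(1716) = 2988 (abundant)


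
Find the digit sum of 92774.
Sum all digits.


9 + 2 + 7 + 7 + 4 = 29


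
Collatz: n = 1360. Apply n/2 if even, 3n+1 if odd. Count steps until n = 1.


1360 → 680 → 340 → 170 → 85 → 256 → 128 → 64 → 32 → 16 → 8 → 4 → 2 → 1
Total steps = 13

13 steps


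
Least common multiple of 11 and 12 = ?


GCD(11, 12) = 1
LCM = 11*12/1 = 132/1 = 132

LCM = 132


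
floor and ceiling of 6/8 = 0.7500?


6/8 = 0.7500
floor = 0
ceil = 1

floor = 0, ceil = 1


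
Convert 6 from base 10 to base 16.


6 (base 10) = 6 (decimal)
6 (decimal) = 6 (base 16)


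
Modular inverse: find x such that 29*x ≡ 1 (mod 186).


Use the extended Euclidean algorithm on (186, 29); each row r = 186*s + 29*t:
r=186, s=1, t=0
r=29, s=0, t=1
q=6: r=12, s=1, t=-6   [186*(1) + 29*(-6) = 12]
q=2: r=5, s=-2, t=13   [186*(-2) + 29*(13) = 5]
q=2: r=2, s=5, t=-32   [186*(5) + 29*(-32) = 2]
q=2: r=1, s=-12, t=77   [186*(-12) + 29*(77) = 1]
q=2: r=0, s=29, t=-186   [186*(29) + 29*(-186) = 0]
GCD = 1 with t = 77, so 29*(77) ≡ 1 (mod 186)
Inverse = 77 mod 186 = 77
Check: 29 * 77 = 2233 ≡ 1 (mod 186)

29^(-1) ≡ 77 (mod 186)


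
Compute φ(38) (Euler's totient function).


38 = 2 × 19
Prime factors: 2, 19
φ(38) = 38 × (1-1/2) × (1-1/19)
= 38 × 1/2 × 18/19 = 18

φ(38) = 18


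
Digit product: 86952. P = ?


8 × 6 × 9 × 5 × 2 = 4320


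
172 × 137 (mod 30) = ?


172 × 137 = 23564
23564 mod 30 = 14


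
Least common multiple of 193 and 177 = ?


GCD(193, 177) = 1
LCM = 193*177/1 = 34161/1 = 34161

LCM = 34161


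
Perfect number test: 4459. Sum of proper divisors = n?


Proper divisors of 4459: 1, 7, 13, 49, 91, 343, 637
Sum = 1 + 7 + 13 + 49 + 91 + 343 + 637 = 1141

No, 4459 is not perfect (1141 ≠ 4459)


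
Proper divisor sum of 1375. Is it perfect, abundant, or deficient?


Proper divisors: 1, 5, 11, 25, 55, 125, 275
Sum = 1 + 5 + 11 + 25 + 55 + 125 + 275 = 497
497 < 1375 → deficient

s(1375) = 497 (deficient)


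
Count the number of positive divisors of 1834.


1834 = 2^1 × 7^1 × 131^1
d(1834) = (1+1) × (1+1) × (1+1) = 8

8 divisors


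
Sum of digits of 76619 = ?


7 + 6 + 6 + 1 + 9 = 29


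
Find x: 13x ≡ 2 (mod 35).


GCD(13, 35) = 1, unique solution
a^(-1) mod 35 = 27
x = 27 * 2 mod 35 = 19

x ≡ 19 (mod 35)


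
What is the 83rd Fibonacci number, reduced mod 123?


F(k) mod 123 for k=1..83:
1, 1, 2, 3, 5, 8, 13, 21, 34, 55, 89, 21, 110, 8, 118, 3, 121, 1, 122, 0, 122, 122, 121, 120, 118, 115, 110, 102, 89, 68, 34, 102, 13, 115, 5, 120, 2, 122, 1, 0, 1, 1, 2, 3, 5, 8, 13, 21, 34, 55, 89, 21, 110, 8, 118, 3, 121, 1, 122, 0, 122, 122, 121, 120, 118, 115, 110, 102, 89, 68, 34, 102, 13, 115, 5, 120, 2, 122, 1, 0, 1, 1, 2
F(83) mod 123 = 2


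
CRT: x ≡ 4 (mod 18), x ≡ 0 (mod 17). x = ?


M = 18*17 = 306
M1 = M/18 = 17, M2 = M/17 = 18
M1^(-1) mod 18 = 17, M2^(-1) mod 17 = 1
x = 4*17*17 + 0*18*1 = 1156
1156 mod 306 = 238
Check: 238 mod 18 = 4 ✓, 238 mod 17 = 0 ✓

x ≡ 238 (mod 306)


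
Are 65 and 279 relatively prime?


Euclidean algorithm:
279 = 4 * 65 + 19
65 = 3 * 19 + 8
19 = 2 * 8 + 3
8 = 2 * 3 + 2
3 = 1 * 2 + 1
2 = 2 * 1 + 0
GCD(65, 279) = 1

Yes, coprime (GCD = 1)


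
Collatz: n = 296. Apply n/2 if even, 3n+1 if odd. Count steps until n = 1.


296 → 148 → 74 → 37 → 112 → 56 → 28 → 14 → 7 → 22 → 11 → 34 → 17 → 52 → 26 → 13 → 40 → 20 → 10 → 5 → 16 → 8 → 4 → 2 → 1
Total steps = 24

24 steps


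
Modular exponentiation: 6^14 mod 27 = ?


6^1 mod 27 = 6
6^2 mod 27 = 9
6^3 mod 27 = 0
6^4 mod 27 = 0
6^5 mod 27 = 0
6^6 mod 27 = 0
6^7 mod 27 = 0
6^8 mod 27 = 0
6^9 mod 27 = 0
6^10 mod 27 = 0
6^11 mod 27 = 0
6^12 mod 27 = 0
6^13 mod 27 = 0
6^14 mod 27 = 0


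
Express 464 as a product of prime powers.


464 / 2 = 232
232 / 2 = 116
116 / 2 = 58
58 / 2 = 29
29 / 29 = 1
464 = 2^4 × 29


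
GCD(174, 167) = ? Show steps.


174 = 1 * 167 + 7
167 = 23 * 7 + 6
7 = 1 * 6 + 1
6 = 6 * 1 + 0
GCD = 1


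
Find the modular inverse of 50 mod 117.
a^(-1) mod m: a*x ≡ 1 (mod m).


Use the extended Euclidean algorithm on (117, 50); each row r = 117*s + 50*t:
r=117, s=1, t=0
r=50, s=0, t=1
q=2: r=17, s=1, t=-2   [117*(1) + 50*(-2) = 17]
q=2: r=16, s=-2, t=5   [117*(-2) + 50*(5) = 16]
q=1: r=1, s=3, t=-7   [117*(3) + 50*(-7) = 1]
q=16: r=0, s=-50, t=117   [117*(-50) + 50*(117) = 0]
GCD = 1 with t = -7, so 50*(-7) ≡ 1 (mod 117)
Inverse = -7 mod 117 = 110
Check: 50 * 110 = 5500 ≡ 1 (mod 117)

50^(-1) ≡ 110 (mod 117)


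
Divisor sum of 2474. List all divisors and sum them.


Divisors of 2474: 1, 2, 1237, 2474
Sum = 1 + 2 + 1237 + 2474 = 3714

σ(2474) = 3714


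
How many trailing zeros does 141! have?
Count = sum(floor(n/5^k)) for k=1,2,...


floor(141/5) = 28
floor(141/25) = 5
floor(141/125) = 1
Total = 34

34 trailing zeros


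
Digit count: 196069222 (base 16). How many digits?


196069222 in base 16 = BAFC766
Number of digits = 7

7 digits (base 16)


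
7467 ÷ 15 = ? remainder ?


7467 = 15 * 497 + 12
Check: 7455 + 12 = 7467

q = 497, r = 12


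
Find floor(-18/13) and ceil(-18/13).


-18/13 = -1.3846
floor = -2
ceil = -1

floor = -2, ceil = -1


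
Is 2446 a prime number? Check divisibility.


2446 / 2 = 1223 (exact division)
2446 is NOT prime.

No, 2446 is not prime


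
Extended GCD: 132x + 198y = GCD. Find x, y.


Tabular extended Euclidean (each row: r = 132*s + 198*t):
r=132, s=1, t=0
r=198, s=0, t=1
q=0: r=132, s=1, t=0   [132*(1) + 198*(0) = 132]
q=1: r=66, s=-1, t=1   [132*(-1) + 198*(1) = 66]
q=2: r=0, s=3, t=-2   [132*(3) + 198*(-2) = 0]
GCD = 66; from the row with r=66: x=-1, y=1
Check: 132*(-1) + 198*(1) = -132 + 198 = 66

GCD = 66, x = -1, y = 1


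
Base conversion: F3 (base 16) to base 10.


F3 (base 16) = 243 (decimal)
243 (decimal) = 243 (base 10)


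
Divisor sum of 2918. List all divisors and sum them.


Divisors of 2918: 1, 2, 1459, 2918
Sum = 1 + 2 + 1459 + 2918 = 4380

σ(2918) = 4380


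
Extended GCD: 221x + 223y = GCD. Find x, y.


Tabular extended Euclidean (each row: r = 221*s + 223*t):
r=221, s=1, t=0
r=223, s=0, t=1
q=0: r=221, s=1, t=0   [221*(1) + 223*(0) = 221]
q=1: r=2, s=-1, t=1   [221*(-1) + 223*(1) = 2]
q=110: r=1, s=111, t=-110   [221*(111) + 223*(-110) = 1]
q=2: r=0, s=-223, t=221   [221*(-223) + 223*(221) = 0]
GCD = 1; from the row with r=1: x=111, y=-110
Check: 221*(111) + 223*(-110) = 24531 - 24530 = 1

GCD = 1, x = 111, y = -110


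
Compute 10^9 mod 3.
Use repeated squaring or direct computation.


10^1 mod 3 = 1
10^2 mod 3 = 1
10^3 mod 3 = 1
10^4 mod 3 = 1
10^5 mod 3 = 1
10^6 mod 3 = 1
10^7 mod 3 = 1
10^8 mod 3 = 1
10^9 mod 3 = 1


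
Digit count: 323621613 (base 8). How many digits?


323621613 in base 8 = 2322411355
Number of digits = 10

10 digits (base 8)


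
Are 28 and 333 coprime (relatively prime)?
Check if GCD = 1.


Euclidean algorithm:
333 = 11 * 28 + 25
28 = 1 * 25 + 3
25 = 8 * 3 + 1
3 = 3 * 1 + 0
GCD(28, 333) = 1

Yes, coprime (GCD = 1)


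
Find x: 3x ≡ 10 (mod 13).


GCD(3, 13) = 1, unique solution
a^(-1) mod 13 = 9
x = 9 * 10 mod 13 = 12

x ≡ 12 (mod 13)


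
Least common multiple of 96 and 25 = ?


GCD(96, 25) = 1
LCM = 96*25/1 = 2400/1 = 2400

LCM = 2400


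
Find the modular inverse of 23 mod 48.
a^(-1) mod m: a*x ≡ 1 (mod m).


Use the extended Euclidean algorithm on (48, 23); each row r = 48*s + 23*t:
r=48, s=1, t=0
r=23, s=0, t=1
q=2: r=2, s=1, t=-2   [48*(1) + 23*(-2) = 2]
q=11: r=1, s=-11, t=23   [48*(-11) + 23*(23) = 1]
q=2: r=0, s=23, t=-48   [48*(23) + 23*(-48) = 0]
GCD = 1 with t = 23, so 23*(23) ≡ 1 (mod 48)
Inverse = 23 mod 48 = 23
Check: 23 * 23 = 529 ≡ 1 (mod 48)

23^(-1) ≡ 23 (mod 48)


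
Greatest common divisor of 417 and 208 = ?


417 = 2 * 208 + 1
208 = 208 * 1 + 0
GCD = 1


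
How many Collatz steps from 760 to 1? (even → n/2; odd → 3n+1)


760 → 380 → 190 → 95 → 286 → 143 → 430 → 215 → 646 → 323 → 970 → 485 → 1456 → 728 → 364 → 182 → 91 → 274 → 137 → 412 → 206 → 103 → 310 → 155 → 466 → 233 → 700 → 350 → 175 → 526 → 263 → 790 → 395 → 1186 → 593 → 1780 → 890 → 445 → 1336 → 668 → 334 → 167 → 502 → 251 → 754 → 377 → 1132 → 566 → 283 → 850 → 425 → 1276 → 638 → 319 → 958 → 479 → 1438 → 719 → 2158 → 1079 → 3238 → 1619 → 4858 → 2429 → 7288 → 3644 → 1822 → 911 → 2734 → 1367 → 4102 → 2051 → 6154 → 3077 → 9232 → 4616 → 2308 → 1154 → 577 → 1732 → 866 → 433 → 1300 → 650 → 325 → 976 → 488 → 244 → 122 → 61 → 184 → 92 → 46 → 23 → 70 → 35 → 106 → 53 → 160 → 80 → 40 → 20 → 10 → 5 → 16 → 8 → 4 → 2 → 1
Total steps = 108

108 steps


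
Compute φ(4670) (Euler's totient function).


4670 = 2 × 5 × 467
Prime factors: 2, 5, 467
φ(4670) = 4670 × (1-1/2) × (1-1/5) × (1-1/467)
= 4670 × 1/2 × 4/5 × 466/467 = 1864

φ(4670) = 1864


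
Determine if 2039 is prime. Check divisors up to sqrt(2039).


Check divisors up to sqrt(2039) = 45.1553
No divisors found.
2039 is prime.

Yes, 2039 is prime


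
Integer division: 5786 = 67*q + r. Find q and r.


5786 = 67 * 86 + 24
Check: 5762 + 24 = 5786

q = 86, r = 24


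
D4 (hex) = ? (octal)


D4 (base 16) = 212 (decimal)
212 (decimal) = 324 (base 8)


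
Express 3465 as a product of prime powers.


3465 / 3 = 1155
1155 / 3 = 385
385 / 5 = 77
77 / 7 = 11
11 / 11 = 1
3465 = 3^2 × 5 × 7 × 11


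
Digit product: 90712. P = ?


9 × 0 × 7 × 1 × 2 = 0


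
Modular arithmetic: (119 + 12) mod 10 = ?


119 + 12 = 131
131 mod 10 = 1


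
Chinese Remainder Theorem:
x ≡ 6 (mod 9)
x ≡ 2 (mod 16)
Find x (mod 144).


M = 9*16 = 144
M1 = M/9 = 16, M2 = M/16 = 9
M1^(-1) mod 9 = 4, M2^(-1) mod 16 = 9
x = 6*16*4 + 2*9*9 = 546
546 mod 144 = 114
Check: 114 mod 9 = 6 ✓, 114 mod 16 = 2 ✓

x ≡ 114 (mod 144)


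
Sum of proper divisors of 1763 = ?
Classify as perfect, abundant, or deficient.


Proper divisors: 1, 41, 43
Sum = 1 + 41 + 43 = 85
85 < 1763 → deficient

s(1763) = 85 (deficient)


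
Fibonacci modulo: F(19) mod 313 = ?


F(k) mod 313 for k=1..19:
1, 1, 2, 3, 5, 8, 13, 21, 34, 55, 89, 144, 233, 64, 297, 48, 32, 80, 112
F(19) mod 313 = 112


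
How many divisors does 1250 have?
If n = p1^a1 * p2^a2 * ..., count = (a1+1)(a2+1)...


1250 = 2^1 × 5^4
d(1250) = (1+1) × (4+1) = 10

10 divisors


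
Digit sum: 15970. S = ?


1 + 5 + 9 + 7 + 0 = 22


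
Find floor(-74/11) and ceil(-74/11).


-74/11 = -6.7273
floor = -7
ceil = -6

floor = -7, ceil = -6


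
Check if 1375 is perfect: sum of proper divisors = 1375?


Proper divisors of 1375: 1, 5, 11, 25, 55, 125, 275
Sum = 1 + 5 + 11 + 25 + 55 + 125 + 275 = 497

No, 1375 is not perfect (497 ≠ 1375)


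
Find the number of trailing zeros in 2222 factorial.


floor(2222/5) = 444
floor(2222/25) = 88
floor(2222/125) = 17
floor(2222/625) = 3
Total = 552

552 trailing zeros


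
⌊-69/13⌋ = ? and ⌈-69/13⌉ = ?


-69/13 = -5.3077
floor = -6
ceil = -5

floor = -6, ceil = -5


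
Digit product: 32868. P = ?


3 × 2 × 8 × 6 × 8 = 2304


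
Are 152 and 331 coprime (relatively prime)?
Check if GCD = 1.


Euclidean algorithm:
331 = 2 * 152 + 27
152 = 5 * 27 + 17
27 = 1 * 17 + 10
17 = 1 * 10 + 7
10 = 1 * 7 + 3
7 = 2 * 3 + 1
3 = 3 * 1 + 0
GCD(152, 331) = 1

Yes, coprime (GCD = 1)


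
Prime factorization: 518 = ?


518 / 2 = 259
259 / 7 = 37
37 / 37 = 1
518 = 2 × 7 × 37


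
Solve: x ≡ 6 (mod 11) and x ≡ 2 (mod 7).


M = 11*7 = 77
M1 = M/11 = 7, M2 = M/7 = 11
M1^(-1) mod 11 = 8, M2^(-1) mod 7 = 2
x = 6*7*8 + 2*11*2 = 380
380 mod 77 = 72
Check: 72 mod 11 = 6 ✓, 72 mod 7 = 2 ✓

x ≡ 72 (mod 77)


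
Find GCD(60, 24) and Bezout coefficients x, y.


Tabular extended Euclidean (each row: r = 60*s + 24*t):
r=60, s=1, t=0
r=24, s=0, t=1
q=2: r=12, s=1, t=-2   [60*(1) + 24*(-2) = 12]
q=2: r=0, s=-2, t=5   [60*(-2) + 24*(5) = 0]
GCD = 12; from the row with r=12: x=1, y=-2
Check: 60*(1) + 24*(-2) = 60 - 48 = 12

GCD = 12, x = 1, y = -2


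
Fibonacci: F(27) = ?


Sequence: 1, 1, 2, 3, 5, 8, 13, 21, 34, 55, 89, 144, 233, 377, 610, 987, 1597, 2584, 4181, 6765, 10946, 17711, 28657, 46368, 75025, 121393, 196418
F(27) = 196418


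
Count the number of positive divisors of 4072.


4072 = 2^3 × 509^1
d(4072) = (3+1) × (1+1) = 8

8 divisors


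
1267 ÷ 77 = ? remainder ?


1267 = 77 * 16 + 35
Check: 1232 + 35 = 1267

q = 16, r = 35


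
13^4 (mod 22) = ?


13^1 mod 22 = 13
13^2 mod 22 = 15
13^3 mod 22 = 19
13^4 mod 22 = 5


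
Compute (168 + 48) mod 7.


168 + 48 = 216
216 mod 7 = 6


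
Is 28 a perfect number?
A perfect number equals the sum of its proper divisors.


Proper divisors of 28: 1, 2, 4, 7, 14
Sum = 1 + 2 + 4 + 7 + 14 = 28

Yes, 28 is perfect (28 = 28)


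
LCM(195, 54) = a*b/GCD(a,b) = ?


GCD(195, 54) = 3
LCM = 195*54/3 = 10530/3 = 3510

LCM = 3510


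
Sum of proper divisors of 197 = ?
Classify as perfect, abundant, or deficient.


Proper divisors: 1
Sum = 1 = 1
1 < 197 → deficient

s(197) = 1 (deficient)


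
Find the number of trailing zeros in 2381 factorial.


floor(2381/5) = 476
floor(2381/25) = 95
floor(2381/125) = 19
floor(2381/625) = 3
Total = 593

593 trailing zeros


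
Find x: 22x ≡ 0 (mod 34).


GCD(22, 34) = 2 divides 0
Divide: 11x ≡ 0 (mod 17)
x ≡ 0 (mod 17)


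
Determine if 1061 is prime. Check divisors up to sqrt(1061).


Check divisors up to sqrt(1061) = 32.5730
No divisors found.
1061 is prime.

Yes, 1061 is prime


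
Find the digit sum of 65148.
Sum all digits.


6 + 5 + 1 + 4 + 8 = 24


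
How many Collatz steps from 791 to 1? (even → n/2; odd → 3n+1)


791 → 2374 → 1187 → 3562 → 1781 → 5344 → 2672 → 1336 → 668 → 334 → 167 → 502 → 251 → 754 → 377 → 1132 → 566 → 283 → 850 → 425 → 1276 → 638 → 319 → 958 → 479 → 1438 → 719 → 2158 → 1079 → 3238 → 1619 → 4858 → 2429 → 7288 → 3644 → 1822 → 911 → 2734 → 1367 → 4102 → 2051 → 6154 → 3077 → 9232 → 4616 → 2308 → 1154 → 577 → 1732 → 866 → 433 → 1300 → 650 → 325 → 976 → 488 → 244 → 122 → 61 → 184 → 92 → 46 → 23 → 70 → 35 → 106 → 53 → 160 → 80 → 40 → 20 → 10 → 5 → 16 → 8 → 4 → 2 → 1
Total steps = 77

77 steps


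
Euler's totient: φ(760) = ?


760 = 2^3 × 5 × 19
Prime factors: 2, 5, 19
φ(760) = 760 × (1-1/2) × (1-1/5) × (1-1/19)
= 760 × 1/2 × 4/5 × 18/19 = 288

φ(760) = 288


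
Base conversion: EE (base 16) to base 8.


EE (base 16) = 238 (decimal)
238 (decimal) = 356 (base 8)


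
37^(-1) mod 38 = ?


Use the extended Euclidean algorithm on (38, 37); each row r = 38*s + 37*t:
r=38, s=1, t=0
r=37, s=0, t=1
q=1: r=1, s=1, t=-1   [38*(1) + 37*(-1) = 1]
q=37: r=0, s=-37, t=38   [38*(-37) + 37*(38) = 0]
GCD = 1 with t = -1, so 37*(-1) ≡ 1 (mod 38)
Inverse = -1 mod 38 = 37
Check: 37 * 37 = 1369 ≡ 1 (mod 38)

37^(-1) ≡ 37 (mod 38)


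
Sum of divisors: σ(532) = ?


Divisors of 532: 1, 2, 4, 7, 14, 19, 28, 38, 76, 133, 266, 532
Sum = 1 + 2 + 4 + 7 + 14 + 19 + 28 + 38 + 76 + 133 + 266 + 532 = 1120

σ(532) = 1120


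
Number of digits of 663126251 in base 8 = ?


663126251 in base 8 = 4741500353
Number of digits = 10

10 digits (base 8)


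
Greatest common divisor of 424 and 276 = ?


424 = 1 * 276 + 148
276 = 1 * 148 + 128
148 = 1 * 128 + 20
128 = 6 * 20 + 8
20 = 2 * 8 + 4
8 = 2 * 4 + 0
GCD = 4


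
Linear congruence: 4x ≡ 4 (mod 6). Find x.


GCD(4, 6) = 2 divides 4
Divide: 2x ≡ 2 (mod 3)
x ≡ 1 (mod 3)


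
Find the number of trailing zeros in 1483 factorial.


floor(1483/5) = 296
floor(1483/25) = 59
floor(1483/125) = 11
floor(1483/625) = 2
Total = 368

368 trailing zeros


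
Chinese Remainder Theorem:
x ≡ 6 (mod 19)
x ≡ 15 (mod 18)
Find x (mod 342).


M = 19*18 = 342
M1 = M/19 = 18, M2 = M/18 = 19
M1^(-1) mod 19 = 18, M2^(-1) mod 18 = 1
x = 6*18*18 + 15*19*1 = 2229
2229 mod 342 = 177
Check: 177 mod 19 = 6 ✓, 177 mod 18 = 15 ✓

x ≡ 177 (mod 342)


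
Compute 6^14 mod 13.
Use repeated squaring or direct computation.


6^1 mod 13 = 6
6^2 mod 13 = 10
6^3 mod 13 = 8
6^4 mod 13 = 9
6^5 mod 13 = 2
6^6 mod 13 = 12
6^7 mod 13 = 7
6^8 mod 13 = 3
6^9 mod 13 = 5
6^10 mod 13 = 4
6^11 mod 13 = 11
6^12 mod 13 = 1
6^13 mod 13 = 6
6^14 mod 13 = 10


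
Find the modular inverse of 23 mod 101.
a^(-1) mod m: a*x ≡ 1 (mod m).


Use the extended Euclidean algorithm on (101, 23); each row r = 101*s + 23*t:
r=101, s=1, t=0
r=23, s=0, t=1
q=4: r=9, s=1, t=-4   [101*(1) + 23*(-4) = 9]
q=2: r=5, s=-2, t=9   [101*(-2) + 23*(9) = 5]
q=1: r=4, s=3, t=-13   [101*(3) + 23*(-13) = 4]
q=1: r=1, s=-5, t=22   [101*(-5) + 23*(22) = 1]
q=4: r=0, s=23, t=-101   [101*(23) + 23*(-101) = 0]
GCD = 1 with t = 22, so 23*(22) ≡ 1 (mod 101)
Inverse = 22 mod 101 = 22
Check: 23 * 22 = 506 ≡ 1 (mod 101)

23^(-1) ≡ 22 (mod 101)


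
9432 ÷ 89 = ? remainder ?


9432 = 89 * 105 + 87
Check: 9345 + 87 = 9432

q = 105, r = 87


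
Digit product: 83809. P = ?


8 × 3 × 8 × 0 × 9 = 0


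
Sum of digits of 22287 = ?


2 + 2 + 2 + 8 + 7 = 21


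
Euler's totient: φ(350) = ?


350 = 2 × 5^2 × 7
Prime factors: 2, 5, 7
φ(350) = 350 × (1-1/2) × (1-1/5) × (1-1/7)
= 350 × 1/2 × 4/5 × 6/7 = 120

φ(350) = 120


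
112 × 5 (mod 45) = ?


112 × 5 = 560
560 mod 45 = 20


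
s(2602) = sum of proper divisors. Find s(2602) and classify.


Proper divisors: 1, 2, 1301
Sum = 1 + 2 + 1301 = 1304
1304 < 2602 → deficient

s(2602) = 1304 (deficient)


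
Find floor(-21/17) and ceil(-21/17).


-21/17 = -1.2353
floor = -2
ceil = -1

floor = -2, ceil = -1


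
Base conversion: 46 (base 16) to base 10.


46 (base 16) = 70 (decimal)
70 (decimal) = 70 (base 10)


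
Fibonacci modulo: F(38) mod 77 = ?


F(k) mod 77 for k=1..38:
1, 1, 2, 3, 5, 8, 13, 21, 34, 55, 12, 67, 2, 69, 71, 63, 57, 43, 23, 66, 12, 1, 13, 14, 27, 41, 68, 32, 23, 55, 1, 56, 57, 36, 16, 52, 68, 43
F(38) mod 77 = 43


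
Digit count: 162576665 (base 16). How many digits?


162576665 in base 16 = 9B0B919
Number of digits = 7

7 digits (base 16)


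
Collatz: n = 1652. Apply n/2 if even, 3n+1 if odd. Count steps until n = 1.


1652 → 826 → 413 → 1240 → 620 → 310 → 155 → 466 → 233 → 700 → 350 → 175 → 526 → 263 → 790 → 395 → 1186 → 593 → 1780 → 890 → 445 → 1336 → 668 → 334 → 167 → 502 → 251 → 754 → 377 → 1132 → 566 → 283 → 850 → 425 → 1276 → 638 → 319 → 958 → 479 → 1438 → 719 → 2158 → 1079 → 3238 → 1619 → 4858 → 2429 → 7288 → 3644 → 1822 → 911 → 2734 → 1367 → 4102 → 2051 → 6154 → 3077 → 9232 → 4616 → 2308 → 1154 → 577 → 1732 → 866 → 433 → 1300 → 650 → 325 → 976 → 488 → 244 → 122 → 61 → 184 → 92 → 46 → 23 → 70 → 35 → 106 → 53 → 160 → 80 → 40 → 20 → 10 → 5 → 16 → 8 → 4 → 2 → 1
Total steps = 91

91 steps


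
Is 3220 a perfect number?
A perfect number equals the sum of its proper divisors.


Proper divisors of 3220: 1, 2, 4, 5, 7, 10, 14, 20, 23, 28, 35, 46, 70, 92, 115, 140, 161, 230, 322, 460, 644, 805, 1610
Sum = 1 + 2 + 4 + 5 + 7 + 10 + 14 + 20 + 23 + 28 + 35 + 46 + 70 + 92 + 115 + 140 + 161 + 230 + 322 + 460 + 644 + 805 + 1610 = 4844

No, 3220 is not perfect (4844 ≠ 3220)


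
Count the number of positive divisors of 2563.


2563 = 11^1 × 233^1
d(2563) = (1+1) × (1+1) = 4

4 divisors


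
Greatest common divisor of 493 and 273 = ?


493 = 1 * 273 + 220
273 = 1 * 220 + 53
220 = 4 * 53 + 8
53 = 6 * 8 + 5
8 = 1 * 5 + 3
5 = 1 * 3 + 2
3 = 1 * 2 + 1
2 = 2 * 1 + 0
GCD = 1


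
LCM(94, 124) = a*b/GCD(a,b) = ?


GCD(94, 124) = 2
LCM = 94*124/2 = 11656/2 = 5828

LCM = 5828


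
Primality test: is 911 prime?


Check divisors up to sqrt(911) = 30.1828
No divisors found.
911 is prime.

Yes, 911 is prime


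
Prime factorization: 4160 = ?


4160 / 2 = 2080
2080 / 2 = 1040
1040 / 2 = 520
520 / 2 = 260
260 / 2 = 130
130 / 2 = 65
65 / 5 = 13
13 / 13 = 1
4160 = 2^6 × 5 × 13


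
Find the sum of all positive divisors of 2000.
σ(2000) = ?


Divisors of 2000: 1, 2, 4, 5, 8, 10, 16, 20, 25, 40, 50, 80, 100, 125, 200, 250, 400, 500, 1000, 2000
Sum = 1 + 2 + 4 + 5 + 8 + 10 + 16 + 20 + 25 + 40 + 50 + 80 + 100 + 125 + 200 + 250 + 400 + 500 + 1000 + 2000 = 4836

σ(2000) = 4836


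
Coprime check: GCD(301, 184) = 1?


Euclidean algorithm:
301 = 1 * 184 + 117
184 = 1 * 117 + 67
117 = 1 * 67 + 50
67 = 1 * 50 + 17
50 = 2 * 17 + 16
17 = 1 * 16 + 1
16 = 16 * 1 + 0
GCD(301, 184) = 1

Yes, coprime (GCD = 1)


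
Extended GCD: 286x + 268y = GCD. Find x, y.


Tabular extended Euclidean (each row: r = 286*s + 268*t):
r=286, s=1, t=0
r=268, s=0, t=1
q=1: r=18, s=1, t=-1   [286*(1) + 268*(-1) = 18]
q=14: r=16, s=-14, t=15   [286*(-14) + 268*(15) = 16]
q=1: r=2, s=15, t=-16   [286*(15) + 268*(-16) = 2]
q=8: r=0, s=-134, t=143   [286*(-134) + 268*(143) = 0]
GCD = 2; from the row with r=2: x=15, y=-16
Check: 286*(15) + 268*(-16) = 4290 - 4288 = 2

GCD = 2, x = 15, y = -16


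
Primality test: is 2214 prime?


2214 / 2 = 1107 (exact division)
2214 is NOT prime.

No, 2214 is not prime


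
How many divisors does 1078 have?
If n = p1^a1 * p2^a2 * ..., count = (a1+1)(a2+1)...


1078 = 2^1 × 7^2 × 11^1
d(1078) = (1+1) × (2+1) × (1+1) = 12

12 divisors


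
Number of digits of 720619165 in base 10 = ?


720619165 has 9 digits in base 10
floor(log10(720619165)) + 1 = floor(8.8577) + 1 = 9

9 digits (base 10)


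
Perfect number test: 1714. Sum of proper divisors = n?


Proper divisors of 1714: 1, 2, 857
Sum = 1 + 2 + 857 = 860

No, 1714 is not perfect (860 ≠ 1714)


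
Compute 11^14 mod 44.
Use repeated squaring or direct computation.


11^1 mod 44 = 11
11^2 mod 44 = 33
11^3 mod 44 = 11
11^4 mod 44 = 33
11^5 mod 44 = 11
11^6 mod 44 = 33
11^7 mod 44 = 11
11^8 mod 44 = 33
11^9 mod 44 = 11
11^10 mod 44 = 33
11^11 mod 44 = 11
11^12 mod 44 = 33
11^13 mod 44 = 11
11^14 mod 44 = 33


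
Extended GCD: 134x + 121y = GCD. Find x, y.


Tabular extended Euclidean (each row: r = 134*s + 121*t):
r=134, s=1, t=0
r=121, s=0, t=1
q=1: r=13, s=1, t=-1   [134*(1) + 121*(-1) = 13]
q=9: r=4, s=-9, t=10   [134*(-9) + 121*(10) = 4]
q=3: r=1, s=28, t=-31   [134*(28) + 121*(-31) = 1]
q=4: r=0, s=-121, t=134   [134*(-121) + 121*(134) = 0]
GCD = 1; from the row with r=1: x=28, y=-31
Check: 134*(28) + 121*(-31) = 3752 - 3751 = 1

GCD = 1, x = 28, y = -31


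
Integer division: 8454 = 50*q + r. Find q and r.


8454 = 50 * 169 + 4
Check: 8450 + 4 = 8454

q = 169, r = 4


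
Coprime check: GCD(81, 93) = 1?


Euclidean algorithm:
93 = 1 * 81 + 12
81 = 6 * 12 + 9
12 = 1 * 9 + 3
9 = 3 * 3 + 0
GCD(81, 93) = 3

No, not coprime (GCD = 3)


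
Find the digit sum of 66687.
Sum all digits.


6 + 6 + 6 + 8 + 7 = 33


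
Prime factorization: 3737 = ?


3737 / 37 = 101
101 / 101 = 1
3737 = 37 × 101


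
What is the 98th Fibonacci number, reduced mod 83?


F(k) mod 83 for k=1..98:
1, 1, 2, 3, 5, 8, 13, 21, 34, 55, 6, 61, 67, 45, 29, 74, 20, 11, 31, 42, 73, 32, 22, 54, 76, 47, 40, 4, 44, 48, 9, 57, 66, 40, 23, 63, 3, 66, 69, 52, 38, 7, 45, 52, 14, 66, 80, 63, 60, 40, 17, 57, 74, 48, 39, 4, 43, 47, 7, 54, 61, 32, 10, 42, 52, 11, 63, 74, 54, 45, 16, 61, 77, 55, 49, 21, 70, 8, 78, 3, 81, 1, 82, 0, 82, 82, 81, 80, 78, 75, 70, 62, 49, 28, 77, 22, 16, 38
F(98) mod 83 = 38


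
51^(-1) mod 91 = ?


Use the extended Euclidean algorithm on (91, 51); each row r = 91*s + 51*t:
r=91, s=1, t=0
r=51, s=0, t=1
q=1: r=40, s=1, t=-1   [91*(1) + 51*(-1) = 40]
q=1: r=11, s=-1, t=2   [91*(-1) + 51*(2) = 11]
q=3: r=7, s=4, t=-7   [91*(4) + 51*(-7) = 7]
q=1: r=4, s=-5, t=9   [91*(-5) + 51*(9) = 4]
q=1: r=3, s=9, t=-16   [91*(9) + 51*(-16) = 3]
q=1: r=1, s=-14, t=25   [91*(-14) + 51*(25) = 1]
q=3: r=0, s=51, t=-91   [91*(51) + 51*(-91) = 0]
GCD = 1 with t = 25, so 51*(25) ≡ 1 (mod 91)
Inverse = 25 mod 91 = 25
Check: 51 * 25 = 1275 ≡ 1 (mod 91)

51^(-1) ≡ 25 (mod 91)


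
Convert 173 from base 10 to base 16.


173 (base 10) = 173 (decimal)
173 (decimal) = AD (base 16)


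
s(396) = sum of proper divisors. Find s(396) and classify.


Proper divisors: 1, 2, 3, 4, 6, 9, 11, 12, 18, 22, 33, 36, 44, 66, 99, 132, 198
Sum = 1 + 2 + 3 + 4 + 6 + 9 + 11 + 12 + 18 + 22 + 33 + 36 + 44 + 66 + 99 + 132 + 198 = 696
696 > 396 → abundant

s(396) = 696 (abundant)


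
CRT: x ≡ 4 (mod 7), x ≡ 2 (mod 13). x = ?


M = 7*13 = 91
M1 = M/7 = 13, M2 = M/13 = 7
M1^(-1) mod 7 = 6, M2^(-1) mod 13 = 2
x = 4*13*6 + 2*7*2 = 340
340 mod 91 = 67
Check: 67 mod 7 = 4 ✓, 67 mod 13 = 2 ✓

x ≡ 67 (mod 91)


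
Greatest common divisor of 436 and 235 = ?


436 = 1 * 235 + 201
235 = 1 * 201 + 34
201 = 5 * 34 + 31
34 = 1 * 31 + 3
31 = 10 * 3 + 1
3 = 3 * 1 + 0
GCD = 1


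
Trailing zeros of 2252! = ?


floor(2252/5) = 450
floor(2252/25) = 90
floor(2252/125) = 18
floor(2252/625) = 3
Total = 561

561 trailing zeros


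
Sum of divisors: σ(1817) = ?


Divisors of 1817: 1, 23, 79, 1817
Sum = 1 + 23 + 79 + 1817 = 1920

σ(1817) = 1920


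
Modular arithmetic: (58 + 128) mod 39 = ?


58 + 128 = 186
186 mod 39 = 30


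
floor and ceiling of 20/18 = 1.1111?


20/18 = 1.1111
floor = 1
ceil = 2

floor = 1, ceil = 2


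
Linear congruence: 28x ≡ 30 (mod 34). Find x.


GCD(28, 34) = 2 divides 30
Divide: 14x ≡ 15 (mod 17)
x ≡ 12 (mod 17)


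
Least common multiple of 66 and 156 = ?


GCD(66, 156) = 6
LCM = 66*156/6 = 10296/6 = 1716

LCM = 1716


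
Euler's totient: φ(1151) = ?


1151 = 1151
Prime factors: 1151
φ(1151) = 1151 × (1-1/1151)
= 1151 × 1150/1151 = 1150

φ(1151) = 1150


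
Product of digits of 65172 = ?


6 × 5 × 1 × 7 × 2 = 420


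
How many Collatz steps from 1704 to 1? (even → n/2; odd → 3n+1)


1704 → 852 → 426 → 213 → 640 → 320 → 160 → 80 → 40 → 20 → 10 → 5 → 16 → 8 → 4 → 2 → 1
Total steps = 16

16 steps


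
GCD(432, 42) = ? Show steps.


432 = 10 * 42 + 12
42 = 3 * 12 + 6
12 = 2 * 6 + 0
GCD = 6


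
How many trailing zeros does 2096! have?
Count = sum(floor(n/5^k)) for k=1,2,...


floor(2096/5) = 419
floor(2096/25) = 83
floor(2096/125) = 16
floor(2096/625) = 3
Total = 521

521 trailing zeros


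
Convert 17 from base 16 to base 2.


17 (base 16) = 23 (decimal)
23 (decimal) = 10111 (base 2)


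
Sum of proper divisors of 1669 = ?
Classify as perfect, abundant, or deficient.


Proper divisors: 1
Sum = 1 = 1
1 < 1669 → deficient

s(1669) = 1 (deficient)


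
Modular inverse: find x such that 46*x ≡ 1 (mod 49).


Use the extended Euclidean algorithm on (49, 46); each row r = 49*s + 46*t:
r=49, s=1, t=0
r=46, s=0, t=1
q=1: r=3, s=1, t=-1   [49*(1) + 46*(-1) = 3]
q=15: r=1, s=-15, t=16   [49*(-15) + 46*(16) = 1]
q=3: r=0, s=46, t=-49   [49*(46) + 46*(-49) = 0]
GCD = 1 with t = 16, so 46*(16) ≡ 1 (mod 49)
Inverse = 16 mod 49 = 16
Check: 46 * 16 = 736 ≡ 1 (mod 49)

46^(-1) ≡ 16 (mod 49)


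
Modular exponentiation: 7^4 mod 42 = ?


7^1 mod 42 = 7
7^2 mod 42 = 7
7^3 mod 42 = 7
7^4 mod 42 = 7


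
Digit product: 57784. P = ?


5 × 7 × 7 × 8 × 4 = 7840


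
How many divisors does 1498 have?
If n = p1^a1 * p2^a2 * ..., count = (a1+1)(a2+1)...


1498 = 2^1 × 7^1 × 107^1
d(1498) = (1+1) × (1+1) × (1+1) = 8

8 divisors


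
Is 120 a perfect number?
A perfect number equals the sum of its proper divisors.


Proper divisors of 120: 1, 2, 3, 4, 5, 6, 8, 10, 12, 15, 20, 24, 30, 40, 60
Sum = 1 + 2 + 3 + 4 + 5 + 6 + 8 + 10 + 12 + 15 + 20 + 24 + 30 + 40 + 60 = 240

No, 120 is not perfect (240 ≠ 120)


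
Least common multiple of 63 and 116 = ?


GCD(63, 116) = 1
LCM = 63*116/1 = 7308/1 = 7308

LCM = 7308


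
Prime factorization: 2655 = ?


2655 / 3 = 885
885 / 3 = 295
295 / 5 = 59
59 / 59 = 1
2655 = 3^2 × 5 × 59


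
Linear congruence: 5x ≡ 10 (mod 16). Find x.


GCD(5, 16) = 1, unique solution
a^(-1) mod 16 = 13
x = 13 * 10 mod 16 = 2

x ≡ 2 (mod 16)


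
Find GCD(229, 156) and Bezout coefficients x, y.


Tabular extended Euclidean (each row: r = 229*s + 156*t):
r=229, s=1, t=0
r=156, s=0, t=1
q=1: r=73, s=1, t=-1   [229*(1) + 156*(-1) = 73]
q=2: r=10, s=-2, t=3   [229*(-2) + 156*(3) = 10]
q=7: r=3, s=15, t=-22   [229*(15) + 156*(-22) = 3]
q=3: r=1, s=-47, t=69   [229*(-47) + 156*(69) = 1]
q=3: r=0, s=156, t=-229   [229*(156) + 156*(-229) = 0]
GCD = 1; from the row with r=1: x=-47, y=69
Check: 229*(-47) + 156*(69) = -10763 + 10764 = 1

GCD = 1, x = -47, y = 69


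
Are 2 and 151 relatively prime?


Euclidean algorithm:
151 = 75 * 2 + 1
2 = 2 * 1 + 0
GCD(2, 151) = 1

Yes, coprime (GCD = 1)


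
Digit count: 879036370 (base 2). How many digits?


879036370 in base 2 = 110100011001010000011111010010
Number of digits = 30

30 digits (base 2)
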